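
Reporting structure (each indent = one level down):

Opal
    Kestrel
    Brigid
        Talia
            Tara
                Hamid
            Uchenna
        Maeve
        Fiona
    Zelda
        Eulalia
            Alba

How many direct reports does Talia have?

2

Talia directly manages Tara, Uchenna. That is 2 direct reports.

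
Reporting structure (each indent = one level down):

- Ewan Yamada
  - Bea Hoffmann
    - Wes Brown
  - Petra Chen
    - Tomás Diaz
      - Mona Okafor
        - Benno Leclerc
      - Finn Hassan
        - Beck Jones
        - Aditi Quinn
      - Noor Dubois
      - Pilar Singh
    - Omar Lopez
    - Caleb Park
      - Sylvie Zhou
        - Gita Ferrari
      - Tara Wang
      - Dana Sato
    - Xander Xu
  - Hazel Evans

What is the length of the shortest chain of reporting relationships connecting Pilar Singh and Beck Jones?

3

Pilar Singh is 1 level below Tomás Diaz, and Beck Jones is 2 levels below Tomás Diaz (their lowest common manager). The shortest path runs up from Pilar Singh to Tomás Diaz and back down to Beck Jones: 1 + 2 = 3 links.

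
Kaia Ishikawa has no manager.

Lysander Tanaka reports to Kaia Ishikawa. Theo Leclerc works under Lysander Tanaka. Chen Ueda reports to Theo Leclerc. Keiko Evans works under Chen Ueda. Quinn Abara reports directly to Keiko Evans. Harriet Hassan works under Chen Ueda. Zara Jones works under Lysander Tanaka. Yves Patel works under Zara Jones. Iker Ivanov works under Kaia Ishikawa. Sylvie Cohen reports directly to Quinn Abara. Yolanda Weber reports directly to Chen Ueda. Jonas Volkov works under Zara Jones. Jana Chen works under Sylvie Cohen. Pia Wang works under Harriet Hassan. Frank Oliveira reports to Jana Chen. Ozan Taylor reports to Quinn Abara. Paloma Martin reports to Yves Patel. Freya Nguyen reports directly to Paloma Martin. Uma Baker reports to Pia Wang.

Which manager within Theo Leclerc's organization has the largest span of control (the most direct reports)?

Chen Ueda

Direct-report counts within Theo Leclerc's organization: Theo Leclerc has 1; Chen Ueda has 3; Harriet Hassan has 1; Pia Wang has 1; Keiko Evans has 1; Quinn Abara has 2; Sylvie Cohen has 1; Jana Chen has 1. The largest is 3, held by Chen Ueda.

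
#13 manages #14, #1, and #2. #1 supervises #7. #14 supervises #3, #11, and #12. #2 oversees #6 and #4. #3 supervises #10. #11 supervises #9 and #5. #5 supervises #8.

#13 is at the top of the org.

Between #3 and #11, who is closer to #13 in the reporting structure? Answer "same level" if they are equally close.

same level

Both #3 and #11 are 2 levels below #13.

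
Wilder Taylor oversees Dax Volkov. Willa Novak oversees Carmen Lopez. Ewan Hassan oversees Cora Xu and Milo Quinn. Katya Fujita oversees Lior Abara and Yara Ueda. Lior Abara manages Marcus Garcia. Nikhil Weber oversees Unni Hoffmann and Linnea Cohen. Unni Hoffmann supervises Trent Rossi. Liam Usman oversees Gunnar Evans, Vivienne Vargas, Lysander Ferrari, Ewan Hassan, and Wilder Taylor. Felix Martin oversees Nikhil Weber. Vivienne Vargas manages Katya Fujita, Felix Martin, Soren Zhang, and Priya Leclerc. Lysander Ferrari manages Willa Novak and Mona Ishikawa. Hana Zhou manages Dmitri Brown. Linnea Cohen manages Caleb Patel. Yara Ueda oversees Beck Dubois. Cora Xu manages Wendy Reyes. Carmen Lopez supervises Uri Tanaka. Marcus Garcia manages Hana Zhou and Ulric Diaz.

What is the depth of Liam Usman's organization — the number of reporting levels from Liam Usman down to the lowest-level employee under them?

The longest chain under Liam Usman runs Liam Usman → Vivienne Vargas → Katya Fujita → Lior Abara → Marcus Garcia → Hana Zhou → Dmitri Brown, which is 6 levels below Liam Usman.

6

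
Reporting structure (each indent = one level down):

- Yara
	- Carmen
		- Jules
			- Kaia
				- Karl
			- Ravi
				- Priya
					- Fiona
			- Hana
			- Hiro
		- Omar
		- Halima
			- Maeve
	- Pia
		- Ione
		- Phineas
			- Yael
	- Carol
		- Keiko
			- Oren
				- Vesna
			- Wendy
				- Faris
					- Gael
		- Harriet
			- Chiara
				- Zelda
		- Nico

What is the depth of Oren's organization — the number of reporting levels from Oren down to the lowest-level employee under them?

1

The longest chain under Oren runs Oren → Vesna, which is 1 level below Oren.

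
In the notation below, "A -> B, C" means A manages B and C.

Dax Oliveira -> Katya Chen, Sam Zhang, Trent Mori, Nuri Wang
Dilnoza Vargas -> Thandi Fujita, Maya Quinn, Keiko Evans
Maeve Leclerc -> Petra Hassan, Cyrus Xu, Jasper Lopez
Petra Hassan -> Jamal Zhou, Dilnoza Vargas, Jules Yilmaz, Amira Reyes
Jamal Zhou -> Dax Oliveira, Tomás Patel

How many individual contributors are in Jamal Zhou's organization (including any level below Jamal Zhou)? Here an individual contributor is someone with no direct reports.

5

The people in Jamal Zhou's organization with no one reporting to them are Tomás Patel, Nuri Wang, Trent Mori, Sam Zhang, Katya Chen. That is 5.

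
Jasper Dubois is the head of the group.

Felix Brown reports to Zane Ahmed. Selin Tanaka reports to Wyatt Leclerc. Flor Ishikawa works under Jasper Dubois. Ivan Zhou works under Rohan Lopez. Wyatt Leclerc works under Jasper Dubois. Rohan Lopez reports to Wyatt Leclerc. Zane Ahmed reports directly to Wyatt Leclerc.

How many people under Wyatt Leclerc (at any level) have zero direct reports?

3

The people in Wyatt Leclerc's organization with no one reporting to them are Selin Tanaka, Felix Brown, Ivan Zhou. That is 3.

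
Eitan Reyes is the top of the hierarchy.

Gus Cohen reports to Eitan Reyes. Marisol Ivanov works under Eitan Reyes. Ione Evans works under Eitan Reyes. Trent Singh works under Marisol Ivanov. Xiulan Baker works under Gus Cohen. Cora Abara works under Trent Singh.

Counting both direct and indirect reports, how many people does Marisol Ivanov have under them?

2

Marisol Ivanov directly manages Trent Singh. Under Trent Singh: Cora Abara (1). That's 2 in total.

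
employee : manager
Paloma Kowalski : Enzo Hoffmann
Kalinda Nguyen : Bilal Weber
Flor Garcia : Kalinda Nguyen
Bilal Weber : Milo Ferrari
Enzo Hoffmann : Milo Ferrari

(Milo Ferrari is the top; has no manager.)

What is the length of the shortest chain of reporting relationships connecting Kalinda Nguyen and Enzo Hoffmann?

Kalinda Nguyen is 2 levels below Milo Ferrari, and Enzo Hoffmann is 1 level below Milo Ferrari (their lowest common manager). The shortest path runs up from Kalinda Nguyen to Milo Ferrari and back down to Enzo Hoffmann: 2 + 1 = 3 links.

3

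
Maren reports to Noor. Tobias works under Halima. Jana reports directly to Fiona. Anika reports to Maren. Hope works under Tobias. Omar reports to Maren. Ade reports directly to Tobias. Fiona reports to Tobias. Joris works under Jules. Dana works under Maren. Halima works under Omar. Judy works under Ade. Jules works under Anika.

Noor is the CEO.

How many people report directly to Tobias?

3

Tobias directly manages Fiona, Hope, Ade. That is 3 direct reports.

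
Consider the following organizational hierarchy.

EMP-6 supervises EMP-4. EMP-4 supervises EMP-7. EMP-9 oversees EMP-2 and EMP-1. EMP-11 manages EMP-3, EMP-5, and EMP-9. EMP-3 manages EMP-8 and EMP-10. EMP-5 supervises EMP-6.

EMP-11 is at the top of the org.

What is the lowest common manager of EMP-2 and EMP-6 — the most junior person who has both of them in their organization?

EMP-2's chain of managers is EMP-9, EMP-11. EMP-6's chain of managers is EMP-5, EMP-11. The first manager that appears in both chains is EMP-11.

EMP-11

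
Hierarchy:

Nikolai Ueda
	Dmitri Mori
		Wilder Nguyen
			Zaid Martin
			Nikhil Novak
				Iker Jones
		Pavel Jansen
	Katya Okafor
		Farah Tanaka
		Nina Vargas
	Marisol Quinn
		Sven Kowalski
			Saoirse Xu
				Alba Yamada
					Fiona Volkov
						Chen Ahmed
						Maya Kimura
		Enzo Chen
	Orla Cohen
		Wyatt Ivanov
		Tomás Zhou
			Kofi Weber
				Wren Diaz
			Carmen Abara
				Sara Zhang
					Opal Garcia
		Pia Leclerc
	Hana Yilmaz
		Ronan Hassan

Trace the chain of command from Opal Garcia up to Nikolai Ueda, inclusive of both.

Opal Garcia reports to Sara Zhang. Sara Zhang reports to Carmen Abara. Carmen Abara reports to Tomás Zhou. Tomás Zhou reports to Orla Cohen. Orla Cohen reports to Nikolai Ueda. Nikolai Ueda is at the top.

Opal Garcia -> Sara Zhang -> Carmen Abara -> Tomás Zhou -> Orla Cohen -> Nikolai Ueda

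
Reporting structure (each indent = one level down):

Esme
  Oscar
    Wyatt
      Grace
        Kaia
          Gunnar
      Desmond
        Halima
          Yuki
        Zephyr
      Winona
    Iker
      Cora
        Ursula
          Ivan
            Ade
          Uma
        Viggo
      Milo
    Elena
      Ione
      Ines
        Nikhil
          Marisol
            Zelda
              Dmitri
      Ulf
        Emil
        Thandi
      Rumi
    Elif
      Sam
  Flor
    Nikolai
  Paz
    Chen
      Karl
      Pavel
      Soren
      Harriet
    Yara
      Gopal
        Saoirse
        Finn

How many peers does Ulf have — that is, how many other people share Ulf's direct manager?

3

Ulf reports to Elena. Elena's other direct reports are Ione, Ines, Rumi — 3 peers.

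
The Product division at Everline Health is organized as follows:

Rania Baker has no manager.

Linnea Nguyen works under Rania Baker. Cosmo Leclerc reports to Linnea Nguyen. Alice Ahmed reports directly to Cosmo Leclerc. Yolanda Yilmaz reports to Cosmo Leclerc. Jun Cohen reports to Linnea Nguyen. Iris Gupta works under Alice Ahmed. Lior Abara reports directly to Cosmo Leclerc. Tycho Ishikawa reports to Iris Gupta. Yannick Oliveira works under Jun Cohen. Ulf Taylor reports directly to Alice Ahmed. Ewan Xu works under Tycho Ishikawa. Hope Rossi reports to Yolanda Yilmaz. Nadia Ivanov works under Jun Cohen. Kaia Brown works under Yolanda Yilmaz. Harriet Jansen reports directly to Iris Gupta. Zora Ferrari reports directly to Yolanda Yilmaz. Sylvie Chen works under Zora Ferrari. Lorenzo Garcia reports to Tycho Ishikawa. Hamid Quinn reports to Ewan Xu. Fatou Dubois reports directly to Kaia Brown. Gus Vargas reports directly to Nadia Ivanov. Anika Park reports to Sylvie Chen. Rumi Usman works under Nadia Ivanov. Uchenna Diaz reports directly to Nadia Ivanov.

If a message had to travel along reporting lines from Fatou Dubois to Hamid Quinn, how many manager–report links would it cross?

8

Fatou Dubois is 3 levels below Cosmo Leclerc, and Hamid Quinn is 5 levels below Cosmo Leclerc (their lowest common manager). The shortest path runs up from Fatou Dubois to Cosmo Leclerc and back down to Hamid Quinn: 3 + 5 = 8 links.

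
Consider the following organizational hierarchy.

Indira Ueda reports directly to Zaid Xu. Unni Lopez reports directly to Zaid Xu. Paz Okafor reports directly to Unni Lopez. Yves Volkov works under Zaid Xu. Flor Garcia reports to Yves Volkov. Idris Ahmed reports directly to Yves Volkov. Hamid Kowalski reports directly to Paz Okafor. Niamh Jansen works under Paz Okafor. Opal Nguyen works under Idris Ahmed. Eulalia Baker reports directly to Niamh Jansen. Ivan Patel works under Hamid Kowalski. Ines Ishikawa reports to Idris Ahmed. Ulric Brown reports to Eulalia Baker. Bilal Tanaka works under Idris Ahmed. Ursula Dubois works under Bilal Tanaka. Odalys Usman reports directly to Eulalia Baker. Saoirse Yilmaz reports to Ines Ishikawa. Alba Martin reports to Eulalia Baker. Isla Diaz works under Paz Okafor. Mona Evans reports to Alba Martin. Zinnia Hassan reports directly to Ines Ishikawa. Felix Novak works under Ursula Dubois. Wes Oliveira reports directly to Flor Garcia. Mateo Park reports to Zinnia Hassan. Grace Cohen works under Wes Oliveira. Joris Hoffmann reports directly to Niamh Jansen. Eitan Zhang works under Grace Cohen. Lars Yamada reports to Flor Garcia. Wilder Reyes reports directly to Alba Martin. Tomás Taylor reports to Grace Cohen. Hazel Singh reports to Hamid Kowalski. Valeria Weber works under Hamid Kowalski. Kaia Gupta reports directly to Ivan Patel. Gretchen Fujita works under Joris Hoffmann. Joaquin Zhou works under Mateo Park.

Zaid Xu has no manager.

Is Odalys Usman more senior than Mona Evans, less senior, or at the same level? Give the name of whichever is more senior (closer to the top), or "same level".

Odalys Usman is 5 levels below Zaid Xu; Mona Evans is 6. Odalys Usman is higher.

Odalys Usman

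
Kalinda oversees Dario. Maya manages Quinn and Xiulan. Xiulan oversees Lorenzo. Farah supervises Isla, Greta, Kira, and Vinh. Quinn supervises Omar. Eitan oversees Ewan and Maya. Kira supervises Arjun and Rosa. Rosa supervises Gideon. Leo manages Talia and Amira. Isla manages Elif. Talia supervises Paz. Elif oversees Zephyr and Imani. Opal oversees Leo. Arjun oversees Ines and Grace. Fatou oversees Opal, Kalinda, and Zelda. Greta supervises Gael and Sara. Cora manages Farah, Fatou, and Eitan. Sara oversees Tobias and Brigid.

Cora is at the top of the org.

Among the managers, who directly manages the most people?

Direct-report counts: Cora has 3; Eitan has 2; Maya has 2; Xiulan has 1; Quinn has 1; Fatou has 3; Kalinda has 1; Opal has 1; Leo has 2; Talia has 1; Farah has 4; Kira has 2; Arjun has 2; Rosa has 1; Greta has 2; Sara has 2; Isla has 1; Elif has 2. The largest is 4, held by Farah.

Farah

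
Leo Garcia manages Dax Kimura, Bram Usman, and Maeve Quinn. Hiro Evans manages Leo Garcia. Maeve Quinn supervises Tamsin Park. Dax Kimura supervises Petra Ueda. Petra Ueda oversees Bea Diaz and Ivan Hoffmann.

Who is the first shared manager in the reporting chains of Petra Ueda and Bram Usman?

Petra Ueda's chain of managers is Dax Kimura, Leo Garcia, Hiro Evans. Bram Usman's chain of managers is Leo Garcia, Hiro Evans. The first manager that appears in both chains is Leo Garcia.

Leo Garcia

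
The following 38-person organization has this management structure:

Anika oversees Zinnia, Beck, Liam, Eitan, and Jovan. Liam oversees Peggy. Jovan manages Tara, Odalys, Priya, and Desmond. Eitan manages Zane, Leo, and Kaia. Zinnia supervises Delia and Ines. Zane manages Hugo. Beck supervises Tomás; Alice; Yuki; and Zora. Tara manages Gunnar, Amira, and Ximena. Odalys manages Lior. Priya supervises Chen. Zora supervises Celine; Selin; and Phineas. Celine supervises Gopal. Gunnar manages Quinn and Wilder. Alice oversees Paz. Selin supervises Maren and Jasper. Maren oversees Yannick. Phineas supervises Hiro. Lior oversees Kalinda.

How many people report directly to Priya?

1

Priya directly manages Chen. That is 1 direct report.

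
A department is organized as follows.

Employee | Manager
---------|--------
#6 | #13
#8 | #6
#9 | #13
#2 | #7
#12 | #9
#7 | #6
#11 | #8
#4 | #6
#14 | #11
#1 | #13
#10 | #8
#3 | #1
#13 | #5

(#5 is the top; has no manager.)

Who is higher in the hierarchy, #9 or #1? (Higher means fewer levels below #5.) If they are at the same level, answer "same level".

same level

Both #9 and #1 are 2 levels below #5.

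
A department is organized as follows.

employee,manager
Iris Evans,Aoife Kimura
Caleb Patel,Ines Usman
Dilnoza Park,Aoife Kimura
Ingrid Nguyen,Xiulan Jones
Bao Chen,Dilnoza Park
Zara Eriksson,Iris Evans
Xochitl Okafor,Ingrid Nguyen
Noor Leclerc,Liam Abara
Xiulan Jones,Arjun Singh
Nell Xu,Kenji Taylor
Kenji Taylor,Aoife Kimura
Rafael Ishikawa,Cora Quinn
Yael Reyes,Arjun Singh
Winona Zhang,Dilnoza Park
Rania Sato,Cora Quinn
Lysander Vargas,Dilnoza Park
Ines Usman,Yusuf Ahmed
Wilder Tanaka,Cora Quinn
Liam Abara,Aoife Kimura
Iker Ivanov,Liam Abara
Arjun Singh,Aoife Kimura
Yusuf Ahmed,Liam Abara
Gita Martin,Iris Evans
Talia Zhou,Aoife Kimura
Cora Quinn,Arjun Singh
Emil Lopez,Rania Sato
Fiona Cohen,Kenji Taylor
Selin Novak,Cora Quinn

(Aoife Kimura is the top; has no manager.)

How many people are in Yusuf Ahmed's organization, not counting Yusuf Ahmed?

Yusuf Ahmed directly manages Ines Usman. Under Ines Usman: Caleb Patel (1). That's 2 in total.

2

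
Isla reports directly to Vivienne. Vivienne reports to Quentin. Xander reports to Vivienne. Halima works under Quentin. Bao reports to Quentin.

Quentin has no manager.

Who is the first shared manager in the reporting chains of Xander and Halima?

Xander's chain of managers is Vivienne, Quentin. Halima's chain of managers is Quentin. The first manager that appears in both chains is Quentin.

Quentin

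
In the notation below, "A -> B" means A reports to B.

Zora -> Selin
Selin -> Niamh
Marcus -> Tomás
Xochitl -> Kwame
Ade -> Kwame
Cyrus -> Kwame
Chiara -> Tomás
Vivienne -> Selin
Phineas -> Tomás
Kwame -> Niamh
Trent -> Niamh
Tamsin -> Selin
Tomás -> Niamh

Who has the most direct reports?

Direct-report counts: Niamh has 4; Kwame has 3; Tomás has 3; Selin has 3. The largest is 4, held by Niamh.

Niamh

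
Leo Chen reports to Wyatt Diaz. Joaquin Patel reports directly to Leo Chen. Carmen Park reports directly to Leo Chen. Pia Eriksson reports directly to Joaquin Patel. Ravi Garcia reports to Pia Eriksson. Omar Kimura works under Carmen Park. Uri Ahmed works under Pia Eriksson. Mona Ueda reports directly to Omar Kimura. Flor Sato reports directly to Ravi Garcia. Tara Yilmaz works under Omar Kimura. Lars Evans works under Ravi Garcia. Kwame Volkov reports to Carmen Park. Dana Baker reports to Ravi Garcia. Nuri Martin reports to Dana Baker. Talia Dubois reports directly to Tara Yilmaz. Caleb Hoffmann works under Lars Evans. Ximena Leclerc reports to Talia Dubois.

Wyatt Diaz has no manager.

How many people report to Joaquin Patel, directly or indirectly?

8

Joaquin Patel directly manages Pia Eriksson. Under Pia Eriksson: Uri Ahmed, Ravi Garcia, Dana Baker, Nuri Martin, Lars Evans, Caleb Hoffmann, Flor Sato (7). That's 8 in total.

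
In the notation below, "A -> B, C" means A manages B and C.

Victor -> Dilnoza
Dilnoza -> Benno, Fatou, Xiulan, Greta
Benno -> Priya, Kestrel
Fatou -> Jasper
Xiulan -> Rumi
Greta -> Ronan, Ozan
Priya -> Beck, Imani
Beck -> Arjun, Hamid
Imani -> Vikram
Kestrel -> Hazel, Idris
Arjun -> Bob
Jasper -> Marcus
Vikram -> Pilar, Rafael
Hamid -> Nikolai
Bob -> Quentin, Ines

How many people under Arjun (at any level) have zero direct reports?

2

The people in Arjun's organization with no one reporting to them are Ines, Quentin. That is 2.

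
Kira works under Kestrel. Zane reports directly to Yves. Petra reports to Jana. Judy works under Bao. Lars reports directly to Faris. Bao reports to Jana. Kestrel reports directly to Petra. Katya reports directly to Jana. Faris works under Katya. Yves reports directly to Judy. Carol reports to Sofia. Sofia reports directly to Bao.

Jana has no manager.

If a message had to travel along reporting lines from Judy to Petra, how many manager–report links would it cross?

3

Judy is 2 levels below Jana, and Petra is 1 level below Jana (their lowest common manager). The shortest path runs up from Judy to Jana and back down to Petra: 2 + 1 = 3 links.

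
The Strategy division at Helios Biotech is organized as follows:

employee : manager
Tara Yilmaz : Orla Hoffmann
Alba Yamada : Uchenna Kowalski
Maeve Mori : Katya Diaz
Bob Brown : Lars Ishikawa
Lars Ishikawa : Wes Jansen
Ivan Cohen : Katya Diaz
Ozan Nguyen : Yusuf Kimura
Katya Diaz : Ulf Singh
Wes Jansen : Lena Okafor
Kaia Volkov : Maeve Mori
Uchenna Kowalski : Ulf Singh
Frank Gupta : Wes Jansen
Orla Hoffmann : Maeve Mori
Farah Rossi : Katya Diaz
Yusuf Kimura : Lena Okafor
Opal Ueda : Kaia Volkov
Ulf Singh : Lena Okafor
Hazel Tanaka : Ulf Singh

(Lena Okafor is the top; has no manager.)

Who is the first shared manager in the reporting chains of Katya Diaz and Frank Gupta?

Lena Okafor

Katya Diaz's chain of managers is Ulf Singh, Lena Okafor. Frank Gupta's chain of managers is Wes Jansen, Lena Okafor. The first manager that appears in both chains is Lena Okafor.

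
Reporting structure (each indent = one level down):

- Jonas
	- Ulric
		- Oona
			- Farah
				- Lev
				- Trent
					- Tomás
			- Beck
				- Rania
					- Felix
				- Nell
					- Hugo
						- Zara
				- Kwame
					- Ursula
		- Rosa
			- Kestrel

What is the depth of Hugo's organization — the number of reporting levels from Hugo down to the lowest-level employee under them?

1

The longest chain under Hugo runs Hugo → Zara, which is 1 level below Hugo.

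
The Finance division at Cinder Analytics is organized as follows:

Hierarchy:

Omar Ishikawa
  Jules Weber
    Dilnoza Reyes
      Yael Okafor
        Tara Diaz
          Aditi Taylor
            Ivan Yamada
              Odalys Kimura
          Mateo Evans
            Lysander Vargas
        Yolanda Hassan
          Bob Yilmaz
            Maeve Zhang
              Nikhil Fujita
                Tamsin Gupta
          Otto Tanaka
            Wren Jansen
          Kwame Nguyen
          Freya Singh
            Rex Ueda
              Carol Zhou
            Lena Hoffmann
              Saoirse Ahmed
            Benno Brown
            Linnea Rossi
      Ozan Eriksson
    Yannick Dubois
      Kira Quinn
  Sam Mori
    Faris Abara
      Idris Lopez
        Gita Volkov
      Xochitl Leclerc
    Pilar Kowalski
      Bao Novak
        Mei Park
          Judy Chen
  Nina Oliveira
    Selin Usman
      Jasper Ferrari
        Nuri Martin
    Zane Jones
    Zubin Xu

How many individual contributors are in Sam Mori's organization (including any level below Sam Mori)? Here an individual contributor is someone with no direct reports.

The people in Sam Mori's organization with no one reporting to them are Judy Chen, Xochitl Leclerc, Gita Volkov. That is 3.

3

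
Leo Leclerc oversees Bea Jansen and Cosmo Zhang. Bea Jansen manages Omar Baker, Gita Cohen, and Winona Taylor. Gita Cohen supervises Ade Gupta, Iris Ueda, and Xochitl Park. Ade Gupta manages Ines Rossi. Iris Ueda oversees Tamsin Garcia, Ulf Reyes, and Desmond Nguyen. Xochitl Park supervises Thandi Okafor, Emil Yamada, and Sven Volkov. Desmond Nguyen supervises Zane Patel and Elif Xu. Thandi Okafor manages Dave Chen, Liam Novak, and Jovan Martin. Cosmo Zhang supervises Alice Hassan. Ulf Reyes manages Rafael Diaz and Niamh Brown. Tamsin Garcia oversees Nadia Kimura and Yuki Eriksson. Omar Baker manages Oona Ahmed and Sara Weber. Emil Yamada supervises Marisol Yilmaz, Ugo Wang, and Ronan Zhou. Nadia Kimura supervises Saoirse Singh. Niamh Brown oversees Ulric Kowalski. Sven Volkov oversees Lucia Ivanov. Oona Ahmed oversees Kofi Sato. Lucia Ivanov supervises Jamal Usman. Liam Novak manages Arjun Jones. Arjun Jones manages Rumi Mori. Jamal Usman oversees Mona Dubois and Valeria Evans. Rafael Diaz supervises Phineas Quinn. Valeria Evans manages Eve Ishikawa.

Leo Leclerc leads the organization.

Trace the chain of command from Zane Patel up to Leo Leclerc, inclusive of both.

Zane Patel reports to Desmond Nguyen. Desmond Nguyen reports to Iris Ueda. Iris Ueda reports to Gita Cohen. Gita Cohen reports to Bea Jansen. Bea Jansen reports to Leo Leclerc. Leo Leclerc is at the top.

Zane Patel -> Desmond Nguyen -> Iris Ueda -> Gita Cohen -> Bea Jansen -> Leo Leclerc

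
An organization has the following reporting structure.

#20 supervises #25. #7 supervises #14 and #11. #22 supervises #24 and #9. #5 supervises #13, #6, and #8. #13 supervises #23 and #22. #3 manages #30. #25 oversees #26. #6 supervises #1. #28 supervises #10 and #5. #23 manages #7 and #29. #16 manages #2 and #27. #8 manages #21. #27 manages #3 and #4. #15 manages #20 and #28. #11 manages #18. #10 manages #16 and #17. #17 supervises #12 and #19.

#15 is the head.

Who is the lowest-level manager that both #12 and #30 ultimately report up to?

#12's chain of managers is #17, #10, #28, #15. #30's chain of managers is #3, #27, #16, #10, #28, #15. The first manager that appears in both chains is #10.

#10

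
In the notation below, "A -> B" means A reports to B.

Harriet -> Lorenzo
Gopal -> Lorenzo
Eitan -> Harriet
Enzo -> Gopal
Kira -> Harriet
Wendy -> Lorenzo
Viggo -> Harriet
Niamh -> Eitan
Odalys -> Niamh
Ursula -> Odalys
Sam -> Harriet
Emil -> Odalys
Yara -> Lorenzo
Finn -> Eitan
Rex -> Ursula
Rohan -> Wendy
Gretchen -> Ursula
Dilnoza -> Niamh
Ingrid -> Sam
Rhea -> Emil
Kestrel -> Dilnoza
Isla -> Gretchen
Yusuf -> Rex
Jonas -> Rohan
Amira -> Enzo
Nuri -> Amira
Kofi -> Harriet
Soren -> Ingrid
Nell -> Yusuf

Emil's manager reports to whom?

Niamh

Emil reports to Odalys, and Odalys reports to Niamh. So Emil's skip-level manager is Niamh.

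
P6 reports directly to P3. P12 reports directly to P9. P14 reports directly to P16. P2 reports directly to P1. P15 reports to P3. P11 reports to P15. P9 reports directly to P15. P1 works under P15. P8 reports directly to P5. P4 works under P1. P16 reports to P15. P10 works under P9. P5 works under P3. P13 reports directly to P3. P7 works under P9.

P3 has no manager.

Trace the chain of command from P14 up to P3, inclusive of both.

P14 -> P16 -> P15 -> P3

P14 reports to P16. P16 reports to P15. P15 reports to P3. P3 is at the top.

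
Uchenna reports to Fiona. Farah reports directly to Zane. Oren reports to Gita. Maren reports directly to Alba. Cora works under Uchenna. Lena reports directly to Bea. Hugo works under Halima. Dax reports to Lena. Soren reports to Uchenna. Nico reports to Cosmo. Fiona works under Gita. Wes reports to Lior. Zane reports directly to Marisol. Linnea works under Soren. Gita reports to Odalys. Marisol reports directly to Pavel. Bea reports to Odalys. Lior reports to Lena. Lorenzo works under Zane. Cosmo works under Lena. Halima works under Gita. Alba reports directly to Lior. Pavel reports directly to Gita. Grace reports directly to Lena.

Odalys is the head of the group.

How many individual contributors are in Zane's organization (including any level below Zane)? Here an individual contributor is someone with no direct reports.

2

The people in Zane's organization with no one reporting to them are Farah, Lorenzo. That is 2.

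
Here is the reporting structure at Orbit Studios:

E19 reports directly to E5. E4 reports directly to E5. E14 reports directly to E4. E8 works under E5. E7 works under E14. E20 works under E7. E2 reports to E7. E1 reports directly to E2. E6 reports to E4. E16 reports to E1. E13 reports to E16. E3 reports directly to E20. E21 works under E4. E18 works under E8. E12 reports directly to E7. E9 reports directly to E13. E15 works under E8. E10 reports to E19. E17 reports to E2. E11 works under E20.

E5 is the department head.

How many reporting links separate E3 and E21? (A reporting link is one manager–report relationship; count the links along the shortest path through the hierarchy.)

5

E3 is 4 levels below E4, and E21 is 1 level below E4 (their lowest common manager). The shortest path runs up from E3 to E4 and back down to E21: 4 + 1 = 5 links.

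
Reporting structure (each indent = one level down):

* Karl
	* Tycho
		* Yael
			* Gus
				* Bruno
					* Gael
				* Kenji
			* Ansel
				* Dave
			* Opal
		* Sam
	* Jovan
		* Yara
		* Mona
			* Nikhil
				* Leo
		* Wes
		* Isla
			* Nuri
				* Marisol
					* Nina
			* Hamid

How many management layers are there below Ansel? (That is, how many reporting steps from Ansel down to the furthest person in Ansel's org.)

1

The longest chain under Ansel runs Ansel → Dave, which is 1 level below Ansel.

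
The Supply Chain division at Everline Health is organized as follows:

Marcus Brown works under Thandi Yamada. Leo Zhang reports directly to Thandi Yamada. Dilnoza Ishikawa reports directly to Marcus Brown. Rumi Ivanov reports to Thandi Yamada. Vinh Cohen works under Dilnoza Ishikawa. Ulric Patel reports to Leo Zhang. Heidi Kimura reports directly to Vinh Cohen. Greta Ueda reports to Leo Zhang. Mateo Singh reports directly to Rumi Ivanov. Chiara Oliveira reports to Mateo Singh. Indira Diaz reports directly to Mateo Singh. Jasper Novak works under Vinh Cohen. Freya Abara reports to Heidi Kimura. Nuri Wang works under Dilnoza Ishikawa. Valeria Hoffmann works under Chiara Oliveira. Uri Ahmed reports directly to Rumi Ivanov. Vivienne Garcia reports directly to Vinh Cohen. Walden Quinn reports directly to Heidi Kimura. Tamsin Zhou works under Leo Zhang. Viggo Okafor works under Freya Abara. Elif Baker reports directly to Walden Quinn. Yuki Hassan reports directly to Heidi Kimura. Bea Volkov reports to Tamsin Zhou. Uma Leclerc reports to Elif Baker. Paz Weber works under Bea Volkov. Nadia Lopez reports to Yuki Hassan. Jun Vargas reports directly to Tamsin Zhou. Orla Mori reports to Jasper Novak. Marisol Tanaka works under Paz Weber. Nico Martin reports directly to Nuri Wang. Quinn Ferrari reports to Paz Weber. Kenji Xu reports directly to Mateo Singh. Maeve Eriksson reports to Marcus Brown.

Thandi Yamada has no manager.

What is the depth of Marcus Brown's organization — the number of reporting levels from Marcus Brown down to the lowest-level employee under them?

The longest chain under Marcus Brown runs Marcus Brown → Dilnoza Ishikawa → Vinh Cohen → Heidi Kimura → Walden Quinn → Elif Baker → Uma Leclerc, which is 6 levels below Marcus Brown.

6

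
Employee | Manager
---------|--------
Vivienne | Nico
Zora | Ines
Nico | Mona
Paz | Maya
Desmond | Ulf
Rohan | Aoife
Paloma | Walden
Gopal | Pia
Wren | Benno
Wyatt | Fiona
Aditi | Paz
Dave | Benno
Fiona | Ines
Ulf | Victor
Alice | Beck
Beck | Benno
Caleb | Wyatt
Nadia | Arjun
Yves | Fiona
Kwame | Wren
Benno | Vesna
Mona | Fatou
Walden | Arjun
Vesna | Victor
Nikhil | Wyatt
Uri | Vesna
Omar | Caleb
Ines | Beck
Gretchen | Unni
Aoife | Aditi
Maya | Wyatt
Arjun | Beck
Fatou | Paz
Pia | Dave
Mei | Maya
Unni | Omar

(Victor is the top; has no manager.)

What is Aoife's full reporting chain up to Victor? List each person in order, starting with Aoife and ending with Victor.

Aoife -> Aditi -> Paz -> Maya -> Wyatt -> Fiona -> Ines -> Beck -> Benno -> Vesna -> Victor

Aoife reports to Aditi. Aditi reports to Paz. Paz reports to Maya. Maya reports to Wyatt. Wyatt reports to Fiona. Fiona reports to Ines. Ines reports to Beck. Beck reports to Benno. Benno reports to Vesna. Vesna reports to Victor. Victor is at the top.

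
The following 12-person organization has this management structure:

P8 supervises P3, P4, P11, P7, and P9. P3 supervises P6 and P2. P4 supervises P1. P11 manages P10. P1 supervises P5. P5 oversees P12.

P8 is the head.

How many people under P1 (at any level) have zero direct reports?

1

The only person in P1's organization with no one reporting to them is P12. That is 1.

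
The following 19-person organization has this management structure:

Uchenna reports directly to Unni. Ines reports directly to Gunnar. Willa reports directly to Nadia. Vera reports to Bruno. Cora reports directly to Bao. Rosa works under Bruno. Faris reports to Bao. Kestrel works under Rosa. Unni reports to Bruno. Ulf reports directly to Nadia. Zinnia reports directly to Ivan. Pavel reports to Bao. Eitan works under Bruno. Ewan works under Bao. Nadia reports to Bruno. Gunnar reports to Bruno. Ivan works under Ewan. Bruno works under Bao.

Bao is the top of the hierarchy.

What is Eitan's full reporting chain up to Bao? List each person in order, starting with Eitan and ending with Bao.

Eitan reports to Bruno. Bruno reports to Bao. Bao is at the top.

Eitan -> Bruno -> Bao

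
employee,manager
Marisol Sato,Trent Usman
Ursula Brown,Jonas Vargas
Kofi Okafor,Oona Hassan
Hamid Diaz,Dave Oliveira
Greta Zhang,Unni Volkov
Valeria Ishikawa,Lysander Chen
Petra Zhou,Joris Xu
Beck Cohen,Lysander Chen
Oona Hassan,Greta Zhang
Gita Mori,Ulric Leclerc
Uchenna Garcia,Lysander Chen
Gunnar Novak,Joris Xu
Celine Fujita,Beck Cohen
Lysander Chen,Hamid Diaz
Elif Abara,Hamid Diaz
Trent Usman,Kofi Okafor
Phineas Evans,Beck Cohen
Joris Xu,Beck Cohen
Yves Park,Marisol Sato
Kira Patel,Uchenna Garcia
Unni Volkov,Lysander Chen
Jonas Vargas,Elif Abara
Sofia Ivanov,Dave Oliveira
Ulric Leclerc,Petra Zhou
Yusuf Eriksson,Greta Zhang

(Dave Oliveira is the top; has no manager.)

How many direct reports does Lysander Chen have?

4

Lysander Chen directly manages Beck Cohen, Unni Volkov, Uchenna Garcia, Valeria Ishikawa. That is 4 direct reports.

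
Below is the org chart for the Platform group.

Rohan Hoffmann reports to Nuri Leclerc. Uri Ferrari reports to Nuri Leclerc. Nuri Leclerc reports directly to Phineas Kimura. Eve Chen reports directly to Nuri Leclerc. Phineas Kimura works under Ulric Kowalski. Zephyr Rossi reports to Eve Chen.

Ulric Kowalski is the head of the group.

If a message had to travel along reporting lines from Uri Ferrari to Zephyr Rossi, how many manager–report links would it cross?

Uri Ferrari is 1 level below Nuri Leclerc, and Zephyr Rossi is 2 levels below Nuri Leclerc (their lowest common manager). The shortest path runs up from Uri Ferrari to Nuri Leclerc and back down to Zephyr Rossi: 1 + 2 = 3 links.

3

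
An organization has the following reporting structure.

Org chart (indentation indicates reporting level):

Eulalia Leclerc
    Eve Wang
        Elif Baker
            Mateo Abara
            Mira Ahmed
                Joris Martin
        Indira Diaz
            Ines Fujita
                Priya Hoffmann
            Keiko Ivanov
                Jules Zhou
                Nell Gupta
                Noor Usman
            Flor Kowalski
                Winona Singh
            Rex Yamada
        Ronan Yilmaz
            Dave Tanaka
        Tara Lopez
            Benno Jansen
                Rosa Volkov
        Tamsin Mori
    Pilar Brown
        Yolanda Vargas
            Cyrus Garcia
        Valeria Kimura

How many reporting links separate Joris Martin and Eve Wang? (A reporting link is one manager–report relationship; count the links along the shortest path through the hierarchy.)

Joris Martin is in Eve Wang's organization: the chain from Joris Martin up to Eve Wang is Joris Martin → Mira Ahmed → Elif Baker → Eve Wang, which is 3 links.

3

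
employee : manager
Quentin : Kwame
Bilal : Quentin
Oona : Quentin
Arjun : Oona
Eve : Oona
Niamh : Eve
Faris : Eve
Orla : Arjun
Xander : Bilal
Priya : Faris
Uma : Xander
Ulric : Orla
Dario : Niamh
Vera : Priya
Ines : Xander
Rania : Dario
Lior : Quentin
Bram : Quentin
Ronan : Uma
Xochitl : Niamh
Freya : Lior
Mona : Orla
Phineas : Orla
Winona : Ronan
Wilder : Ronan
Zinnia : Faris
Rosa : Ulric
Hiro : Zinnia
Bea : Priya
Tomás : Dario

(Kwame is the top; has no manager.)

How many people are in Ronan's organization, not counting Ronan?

2

Ronan directly manages Winona, Wilder. Winona has no reports. Wilder has no reports. So Ronan's organization is 2 direct reports plus everyone under them: 1 + 1 = 2.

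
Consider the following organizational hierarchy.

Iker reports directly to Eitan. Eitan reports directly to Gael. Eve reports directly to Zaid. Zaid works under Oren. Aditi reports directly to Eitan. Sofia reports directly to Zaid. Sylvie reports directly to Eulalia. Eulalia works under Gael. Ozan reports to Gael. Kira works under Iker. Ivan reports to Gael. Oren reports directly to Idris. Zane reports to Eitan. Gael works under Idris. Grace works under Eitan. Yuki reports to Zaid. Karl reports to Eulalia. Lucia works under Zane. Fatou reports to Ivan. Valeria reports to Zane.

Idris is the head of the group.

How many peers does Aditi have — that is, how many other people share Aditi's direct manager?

Aditi reports to Eitan. Eitan's other direct reports are Zane, Iker, Grace — 3 peers.

3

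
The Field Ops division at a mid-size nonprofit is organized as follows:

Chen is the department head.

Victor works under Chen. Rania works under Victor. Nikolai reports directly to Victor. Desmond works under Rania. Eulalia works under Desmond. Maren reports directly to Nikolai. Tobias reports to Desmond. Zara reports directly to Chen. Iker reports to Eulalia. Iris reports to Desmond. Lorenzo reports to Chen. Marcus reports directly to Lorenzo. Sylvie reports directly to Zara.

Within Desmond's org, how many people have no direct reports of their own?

3

The people in Desmond's organization with no one reporting to them are Iris, Tobias, Iker. That is 3.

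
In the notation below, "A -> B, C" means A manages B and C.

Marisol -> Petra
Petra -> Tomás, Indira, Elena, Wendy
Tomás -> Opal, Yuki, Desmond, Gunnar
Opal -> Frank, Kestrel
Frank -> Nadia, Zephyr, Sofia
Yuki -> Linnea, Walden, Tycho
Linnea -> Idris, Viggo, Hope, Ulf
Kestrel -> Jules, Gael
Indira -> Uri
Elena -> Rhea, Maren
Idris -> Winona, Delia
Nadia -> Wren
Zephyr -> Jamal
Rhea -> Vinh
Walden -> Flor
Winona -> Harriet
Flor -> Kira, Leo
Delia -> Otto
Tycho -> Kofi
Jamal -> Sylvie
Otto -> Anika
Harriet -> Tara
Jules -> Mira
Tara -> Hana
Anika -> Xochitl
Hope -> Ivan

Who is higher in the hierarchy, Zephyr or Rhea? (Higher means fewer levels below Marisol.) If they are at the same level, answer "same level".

Zephyr is 5 levels below Marisol; Rhea is 3. Rhea is higher.

Rhea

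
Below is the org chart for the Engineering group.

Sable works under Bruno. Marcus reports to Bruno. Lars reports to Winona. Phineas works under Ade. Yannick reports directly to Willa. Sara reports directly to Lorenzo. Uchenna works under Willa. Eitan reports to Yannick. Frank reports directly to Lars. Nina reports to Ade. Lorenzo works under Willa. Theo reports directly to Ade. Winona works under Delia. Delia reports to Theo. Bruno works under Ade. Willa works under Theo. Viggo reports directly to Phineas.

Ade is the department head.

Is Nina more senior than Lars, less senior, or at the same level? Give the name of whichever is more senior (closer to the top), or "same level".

Nina is 1 level below Ade; Lars is 4. Nina is higher.

Nina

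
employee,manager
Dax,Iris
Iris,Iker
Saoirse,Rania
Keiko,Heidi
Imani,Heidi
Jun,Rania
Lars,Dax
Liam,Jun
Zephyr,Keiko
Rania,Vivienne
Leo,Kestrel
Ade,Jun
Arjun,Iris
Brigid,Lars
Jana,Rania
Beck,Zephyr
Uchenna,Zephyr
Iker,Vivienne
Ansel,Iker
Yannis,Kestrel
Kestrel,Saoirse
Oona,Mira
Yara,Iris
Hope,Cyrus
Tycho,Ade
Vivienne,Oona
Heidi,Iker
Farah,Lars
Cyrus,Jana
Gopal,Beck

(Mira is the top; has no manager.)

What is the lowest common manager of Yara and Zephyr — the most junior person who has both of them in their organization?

Yara's chain of managers is Iris, Iker, Vivienne, Oona, Mira. Zephyr's chain of managers is Keiko, Heidi, Iker, Vivienne, Oona, Mira. The first manager that appears in both chains is Iker.

Iker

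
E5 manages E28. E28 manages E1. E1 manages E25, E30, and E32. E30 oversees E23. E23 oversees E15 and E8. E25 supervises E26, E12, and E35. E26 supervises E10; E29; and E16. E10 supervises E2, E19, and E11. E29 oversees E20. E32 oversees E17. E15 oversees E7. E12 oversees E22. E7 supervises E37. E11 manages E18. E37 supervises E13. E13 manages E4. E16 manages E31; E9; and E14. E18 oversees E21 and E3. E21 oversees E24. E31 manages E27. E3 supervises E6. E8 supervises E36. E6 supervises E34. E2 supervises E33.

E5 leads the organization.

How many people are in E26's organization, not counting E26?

E26 directly manages E10, E29, E16. Under E10: E19, E2, E33, E11, E18, E3, E6, E34, E21, E24 (10). Under E29: E20 (1). Under E16: E14, E9, E31, E27 (4). So E26's organization is 3 direct reports plus everyone under them: 11 + 2 + 5 = 18.

18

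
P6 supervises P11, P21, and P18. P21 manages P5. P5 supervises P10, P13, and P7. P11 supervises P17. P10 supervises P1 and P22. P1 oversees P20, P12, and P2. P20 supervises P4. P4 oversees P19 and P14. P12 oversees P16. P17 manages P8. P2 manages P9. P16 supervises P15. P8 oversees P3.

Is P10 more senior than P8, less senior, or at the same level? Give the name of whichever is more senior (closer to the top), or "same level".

same level

Both P10 and P8 are 3 levels below P6.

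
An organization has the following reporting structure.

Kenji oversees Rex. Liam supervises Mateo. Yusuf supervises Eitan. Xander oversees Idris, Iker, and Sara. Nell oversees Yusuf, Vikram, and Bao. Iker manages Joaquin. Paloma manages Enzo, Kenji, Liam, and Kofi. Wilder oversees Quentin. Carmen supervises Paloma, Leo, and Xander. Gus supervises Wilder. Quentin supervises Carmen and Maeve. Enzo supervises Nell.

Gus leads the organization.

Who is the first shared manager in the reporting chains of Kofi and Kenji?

Kofi's chain of managers is Paloma, Carmen, Quentin, Wilder, Gus. Kenji's chain of managers is Paloma, Carmen, Quentin, Wilder, Gus. The first manager that appears in both chains is Paloma.

Paloma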